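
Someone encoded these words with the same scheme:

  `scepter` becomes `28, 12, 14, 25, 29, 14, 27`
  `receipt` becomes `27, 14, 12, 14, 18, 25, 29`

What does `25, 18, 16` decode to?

pig

s is letter #19 and maps to 28: an offset of 9. Letters become their 1-based position plus 9 (so a→10, b→11, …).
Decoding 25, 18, 16: 25→(25−9)÷1=16=p, 18→(18−9)÷1=9=i, 16→(16−9)÷1=7=g.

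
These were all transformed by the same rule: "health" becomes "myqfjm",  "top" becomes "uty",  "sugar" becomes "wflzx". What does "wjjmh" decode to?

cheer

The output letters match the input read backwards, each shifted +5: health reversed is htlaeh. Two steps: reverse the string, then apply a Caesar shift of +5.
Undoing it on wjjmh: shift back: w−5=r, j−5=e, j−5=e, m−5=h, h−5=c → reehc; then reverse → cheer.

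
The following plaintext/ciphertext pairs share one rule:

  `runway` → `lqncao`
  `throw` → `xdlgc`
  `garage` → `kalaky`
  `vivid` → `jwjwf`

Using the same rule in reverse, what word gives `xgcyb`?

towel

r(17)→l(11) and u(20)→q(16) fit y≡19x+0 (mod 26); the inverse of 19 mod 26 is 11. Each letter's alphabet position (a=0..z=25) is mapped through 19·x+0 mod 26 — an affine cipher.
Undoing it on xgcyb: x(23)→11·(23−0)≡19=t; g(6)→11·(6−0)≡14=o; c(2)→11·(2−0)≡22=w; y(24)→11·(24−0)≡4=e; b(1)→11·(1−0)≡11=l (all mod 26).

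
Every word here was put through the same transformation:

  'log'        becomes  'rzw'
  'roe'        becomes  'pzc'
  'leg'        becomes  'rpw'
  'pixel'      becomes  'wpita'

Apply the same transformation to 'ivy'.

The output letters match the input read backwards, each shifted +11: log reversed is gol. The word is reversed, then every letter is shifted forward by 11.
For ivy: reverse → yvi; then shift: y+11=j, v+11=g, i+11=t.

jgt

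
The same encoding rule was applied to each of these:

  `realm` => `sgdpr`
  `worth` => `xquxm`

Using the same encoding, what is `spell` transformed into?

Each letter shifts forward by (position + 1), i.e. 1, 2, 3, … — the shift grows by one for each successive letter.
Applying it to spell: s+1=t, p+2=r, e+3=h, l+4=p, l+5=q.

trhpq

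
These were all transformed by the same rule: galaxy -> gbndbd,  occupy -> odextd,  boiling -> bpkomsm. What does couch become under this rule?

The shift increases by 1 at each position, starting from +0: 0, 1, 2, ….
On couch: c+0=c, o+1=p, u+2=w, c+3=f, h+4=l.

cpwfl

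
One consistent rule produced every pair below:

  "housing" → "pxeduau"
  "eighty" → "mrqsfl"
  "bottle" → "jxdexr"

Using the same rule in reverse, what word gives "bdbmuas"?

In housing: h→p is +8, o→x is +9, u→e is +10, s→d is +11 — the shift increases by 1 each position. The shift increases by 1 at each position, starting from +8: 8, 9, 10, ….
Undoing it on bdbmuas: b−8=t, d−9=u, b−10=r, m−11=b, u−12=i, a−13=n, s−14=e.

turbine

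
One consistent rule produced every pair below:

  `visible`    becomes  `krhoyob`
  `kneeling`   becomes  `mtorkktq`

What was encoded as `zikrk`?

Two steps: reverse the string, then apply a Caesar shift of +6.
Reversing it on zikrk: shift back: z−6=t, i−6=c, k−6=e, r−6=l, k−6=e → tcele; then reverse → elect.

elect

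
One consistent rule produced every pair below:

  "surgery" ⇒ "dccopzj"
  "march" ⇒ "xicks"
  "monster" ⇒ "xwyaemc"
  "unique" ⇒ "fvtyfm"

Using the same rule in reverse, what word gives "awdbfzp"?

posture

A repeating key of period 2 is used — shifts +11, +8 over and over.
Decoding awdbfzp: a−11=p, w−8=o, d−11=s, b−8=t, f−11=u, z−8=r, p−11=e.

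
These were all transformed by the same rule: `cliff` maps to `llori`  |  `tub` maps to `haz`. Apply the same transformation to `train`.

The output letters match the input read backwards, each shifted +6: cliff reversed is ffilc. Read the word backwards and shift each letter +6.
Applying it to train: reverse → niart; then shift: n+6=t, i+6=o, a+6=g, r+6=x, t+6=z.

togxz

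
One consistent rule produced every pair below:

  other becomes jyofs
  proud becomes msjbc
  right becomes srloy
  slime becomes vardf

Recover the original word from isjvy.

o(14)→j(9) and t(19)→y(24) fit y≡3x+19 (mod 26); the inverse of 3 mod 26 is 9. This is an affine cipher: with a=0,…,z=25, each position x becomes (3x+19) mod 26.
Reversing it on isjvy: i(8)→9·(8−19)≡5=f; s(18)→9·(18−19)≡17=r; j(9)→9·(9−19)≡14=o; v(21)→9·(21−19)≡18=s; y(24)→9·(24−19)≡19=t (all mod 26).

frost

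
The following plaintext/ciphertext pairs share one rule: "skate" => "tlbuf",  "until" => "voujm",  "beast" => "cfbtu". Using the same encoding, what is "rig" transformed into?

sjh

Compare letters: s→t is +1, k→l is +1, a→b is +1 — a constant shift. Each letter is shifted forward by 1 in the alphabet (a Caesar shift of +1).
On rig: r+1=s, i+1=j, g+1=h.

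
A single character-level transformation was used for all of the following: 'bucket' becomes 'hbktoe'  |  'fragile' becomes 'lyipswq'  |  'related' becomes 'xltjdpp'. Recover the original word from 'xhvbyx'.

ransom

In bucket: b→h is +6, u→b is +7, c→k is +8, k→t is +9 — the shift increases by 1 each position. Letter i (0-indexed) is shifted by i+6, so successive shifts are 6, 7, 8, ….
Undoing it on xhvbyx: x−6=r, h−7=a, v−8=n, b−9=s, y−10=o, x−11=m.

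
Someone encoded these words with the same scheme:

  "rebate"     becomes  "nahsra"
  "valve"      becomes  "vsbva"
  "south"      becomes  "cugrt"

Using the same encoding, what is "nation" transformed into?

r(17)→n(13) and e(4)→a(0) fit y≡15x+18 (mod 26); the inverse of 15 mod 26 is 7. Each letter's alphabet position (a=0..z=25) is mapped through 15·x+18 mod 26 — an affine cipher.
On nation: n(13)→15·13+18≡5=f; a(0)→15·0+18≡18=s; t(19)→15·19+18≡17=r; i(8)→15·8+18≡8=i; o(14)→15·14+18≡20=u; n(13)→15·13+18≡5=f (all mod 26).

fsriuf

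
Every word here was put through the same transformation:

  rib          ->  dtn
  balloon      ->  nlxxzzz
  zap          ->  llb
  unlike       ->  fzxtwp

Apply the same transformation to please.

The shift depends on letter class: consonant r→d is +12, but vowel i→t is +11. The rule splits by letter class: vowels +11, consonants +12.
On please: p(cons)+12=b, l(cons)+12=x, e(vowel)+11=p, a(vowel)+11=l, s(cons)+12=e, e(vowel)+11=p.

bxplep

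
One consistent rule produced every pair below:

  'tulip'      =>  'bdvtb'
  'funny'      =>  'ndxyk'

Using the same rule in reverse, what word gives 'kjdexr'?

Each letter shifts forward by (position + 8), i.e. 8, 9, 10, … — the shift grows by one for each successive letter.
Reversing it on kjdexr: k−8=c, j−9=a, d−10=t, e−11=t, x−12=l, r−13=e.

cattle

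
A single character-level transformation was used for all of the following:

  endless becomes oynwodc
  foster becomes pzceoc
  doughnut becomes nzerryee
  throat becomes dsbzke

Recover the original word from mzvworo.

Shifts by position in endless: pos 0: e→o (+10), pos 1: n→y (+11), pos 2: d→n (+10), pos 3: l→w (+11) — repeating every 2. A repeating key of period 2 is used — shifts +10, +11 over and over.
Undoing it on mzvworo: m−10=c, z−11=o, v−10=l, w−11=l, o−10=e, r−11=g, o−10=e.

college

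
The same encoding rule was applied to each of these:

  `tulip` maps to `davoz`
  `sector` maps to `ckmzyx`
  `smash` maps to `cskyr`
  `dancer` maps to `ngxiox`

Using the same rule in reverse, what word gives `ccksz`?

swamp

Shifts by position in tulip: pos 0: t→d (+10), pos 1: u→a (+6), pos 2: l→v (+10), pos 3: i→o (+6) — repeating every 2. It's a Vigenère-style cipher with numeric key [10,6]: position i shifts by key[i mod 2].
Undoing it on ccksz: c−10=s, c−6=w, k−10=a, s−6=m, z−10=p.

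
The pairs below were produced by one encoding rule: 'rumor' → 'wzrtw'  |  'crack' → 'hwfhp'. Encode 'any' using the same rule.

fsd

Every letter moves 5 places later in the alphabet, wrapping around z→a.
Applying it to any: a+5=f, n+5=s, y+5=d.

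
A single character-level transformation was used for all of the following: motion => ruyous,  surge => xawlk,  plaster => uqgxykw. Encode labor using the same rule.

The rule splits by letter class: vowels +6, consonants +5.
On labor: l(cons)+5=q, a(vowel)+6=g, b(cons)+5=g, o(vowel)+6=u, r(cons)+5=w.

qgguw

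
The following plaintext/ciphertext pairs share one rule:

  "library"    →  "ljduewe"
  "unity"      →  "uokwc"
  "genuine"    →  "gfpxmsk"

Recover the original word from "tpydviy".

Each letter shifts forward by its position index (0, 1, 2, …) — the shift grows by one for each successive letter.
Undoing it on tpydviy: t−0=t, p−1=o, y−2=w, d−3=a, v−4=r, i−5=d, y−6=s.

towards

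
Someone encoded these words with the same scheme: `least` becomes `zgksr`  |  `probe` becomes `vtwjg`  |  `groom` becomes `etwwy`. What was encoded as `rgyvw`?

Each letter's alphabet position (a=0..z=25) is mapped through 25·x+10 mod 26 — an affine cipher.
Decoding rgyvw: r(17)→25·(17−10)≡19=t; g(6)→25·(6−10)≡4=e; y(24)→25·(24−10)≡12=m; v(21)→25·(21−10)≡15=p; w(22)→25·(22−10)≡14=o (all mod 26).

tempo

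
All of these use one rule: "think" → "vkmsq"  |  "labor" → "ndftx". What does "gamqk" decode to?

In think: t→v is +2, h→k is +3, i→m is +4, n→s is +5 — the shift increases by 1 each position. The shift increases by 1 at each position, starting from +2: 2, 3, 4, ….
Reversing it on gamqk: g−2=e, a−3=x, m−4=i, q−5=l, k−6=e.

exile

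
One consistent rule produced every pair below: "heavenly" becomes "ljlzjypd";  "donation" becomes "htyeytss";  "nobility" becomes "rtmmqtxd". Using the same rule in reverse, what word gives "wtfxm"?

south

Shifts by position in heavenly: pos 0: h→l (+4), pos 1: e→j (+5), pos 2: a→l (+11), pos 3: v→z (+4), pos 4: e→j (+5), pos 5: n→y (+11) — repeating every 3. A repeating key of period 3 is used — shifts +4, +5, +11 over and over.
Undoing it on wtfxm: w−4=s, t−5=o, f−11=u, x−4=t, m−5=h.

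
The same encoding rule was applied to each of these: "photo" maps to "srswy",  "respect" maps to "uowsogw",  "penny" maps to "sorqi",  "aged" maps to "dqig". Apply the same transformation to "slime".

vvmpo

Shifts by position in photo: pos 0: p→s (+3), pos 1: h→r (+10), pos 2: o→s (+4), pos 3: t→w (+3), pos 4: o→y (+10) — repeating every 3. A repeating key of period 3 is used — shifts +3, +10, +4 over and over.
On slime: s+3=v, l+10=v, i+4=m, m+3=p, e+10=o.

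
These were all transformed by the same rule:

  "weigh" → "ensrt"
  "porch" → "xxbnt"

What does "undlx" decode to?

In weigh: w→e is +8, e→n is +9, i→s is +10, g→r is +11 — the shift increases by 1 each position. Letter i (0-indexed) is shifted by i+8, so successive shifts are 8, 9, 10, ….
Reversing it on undlx: u−8=m, n−9=e, d−10=t, l−11=a, x−12=l.

metal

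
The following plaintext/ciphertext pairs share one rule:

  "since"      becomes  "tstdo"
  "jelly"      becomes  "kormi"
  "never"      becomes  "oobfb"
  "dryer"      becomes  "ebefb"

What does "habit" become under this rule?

Shifts by position in since: pos 0: s→t (+1), pos 1: i→s (+10), pos 2: n→t (+6), pos 3: c→d (+1), pos 4: e→o (+10) — repeating every 3. The shifts repeat in a cycle of length 3: positions 0,1,… shift by +1, +10, +6, then the pattern repeats.
On habit: h+1=i, a+10=k, b+6=h, i+1=j, t+10=d.

ikhjd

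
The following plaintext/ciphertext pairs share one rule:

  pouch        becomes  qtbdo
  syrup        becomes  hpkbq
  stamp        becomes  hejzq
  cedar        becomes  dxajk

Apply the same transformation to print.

qklwe

p(15)→q(16) and o(14)→t(19) fit y≡23x+9 (mod 26); the inverse of 23 mod 26 is 17. Each letter's alphabet position (a=0..z=25) is mapped through 23·x+9 mod 26 — an affine cipher.
On print: p(15)→23·15+9≡16=q; r(17)→23·17+9≡10=k; i(8)→23·8+9≡11=l; n(13)→23·13+9≡22=w; t(19)→23·19+9≡4=e (all mod 26).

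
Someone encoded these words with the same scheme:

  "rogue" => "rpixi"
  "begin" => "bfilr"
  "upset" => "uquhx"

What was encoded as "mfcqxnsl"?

meantime

In rogue: r→r is +0, o→p is +1, g→i is +2, u→x is +3 — the shift increases by 1 each position. Letter i (0-indexed) is shifted by i+0, so successive shifts are 0, 1, 2, ….
Undoing it on mfcqxnsl: m−0=m, f−1=e, c−2=a, q−3=n, x−4=t, n−5=i, s−6=m, l−7=e.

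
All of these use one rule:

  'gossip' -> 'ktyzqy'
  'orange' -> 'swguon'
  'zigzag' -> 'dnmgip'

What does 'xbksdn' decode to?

In gossip: g→k is +4, o→t is +5, s→y is +6, s→z is +7 — the shift increases by 1 each position. The shift increases by 1 at each position, starting from +4: 4, 5, 6, ….
Undoing it on xbksdn: x−4=t, b−5=w, k−6=e, s−7=l, d−8=v, n−9=e.

twelve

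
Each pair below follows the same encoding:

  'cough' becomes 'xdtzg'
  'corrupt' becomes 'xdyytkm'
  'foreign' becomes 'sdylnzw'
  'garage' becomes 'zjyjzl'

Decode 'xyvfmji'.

c(2)→x(23) and o(14)→d(3) fit y≡7x+9 (mod 26); the inverse of 7 mod 26 is 15. Treating letters as 0–25, the rule is x ↦ 7x + 9 (mod 26).
Reversing it on xyvfmji: x(23)→15·(23−9)≡2=c; y(24)→15·(24−9)≡17=r; v(21)→15·(21−9)≡24=y; f(5)→15·(5−9)≡18=s; m(12)→15·(12−9)≡19=t; j(9)→15·(9−9)≡0=a; i(8)→15·(8−9)≡11=l (all mod 26).

crystal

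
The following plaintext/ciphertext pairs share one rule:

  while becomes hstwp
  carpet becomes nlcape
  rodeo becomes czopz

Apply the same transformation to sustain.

dfdelty

Compare letters: w→h is +11, h→s is +11, i→t is +11 — a constant shift. This is a Caesar cipher with shift 11.
Applying it to sustain: s+11=d, u+11=f, s+11=d, t+11=e, a+11=l, i+11=t, n+11=y.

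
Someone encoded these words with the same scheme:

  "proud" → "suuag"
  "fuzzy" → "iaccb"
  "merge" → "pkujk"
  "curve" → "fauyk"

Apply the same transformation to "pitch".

The shift depends on letter class: consonant p→s is +3, but vowel o→u is +6. Vowels shift forward by 6 and consonants shift forward by 3.
On pitch: p(cons)+3=s, i(vowel)+6=o, t(cons)+3=w, c(cons)+3=f, h(cons)+3=k.

sowfk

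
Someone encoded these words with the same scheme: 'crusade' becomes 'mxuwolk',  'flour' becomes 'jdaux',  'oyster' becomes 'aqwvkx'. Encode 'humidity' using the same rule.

hucglgvq

c(2)→m(12) and r(17)→x(23) fit y≡25x+14 (mod 26); the inverse of 25 mod 26 is 25. Treating letters as 0–25, the rule is x ↦ 25x + 14 (mod 26).
On humidity: h(7)→25·7+14≡7=h; u(20)→25·20+14≡20=u; m(12)→25·12+14≡2=c; i(8)→25·8+14≡6=g; d(3)→25·3+14≡11=l; i(8)→25·8+14≡6=g; t(19)→25·19+14≡21=v; y(24)→25·24+14≡16=q (all mod 26).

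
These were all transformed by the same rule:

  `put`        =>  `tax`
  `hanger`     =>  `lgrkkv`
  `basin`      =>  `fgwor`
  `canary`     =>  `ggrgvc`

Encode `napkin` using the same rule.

rgtoor

The shift depends on letter class: consonant p→t is +4, but vowel u→a is +6. The rule splits by letter class: vowels +6, consonants +4.
On napkin: n(cons)+4=r, a(vowel)+6=g, p(cons)+4=t, k(cons)+4=o, i(vowel)+6=o, n(cons)+4=r.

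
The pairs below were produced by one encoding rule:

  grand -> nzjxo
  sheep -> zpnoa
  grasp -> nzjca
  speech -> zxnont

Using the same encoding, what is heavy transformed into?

In grand: g→n is +7, r→z is +8, a→j is +9, n→x is +10 — the shift increases by 1 each position. Letter i (0-indexed) is shifted by i+7, so successive shifts are 7, 8, 9, ….
For heavy: h+7=o, e+8=m, a+9=j, v+10=f, y+11=j.

omjfj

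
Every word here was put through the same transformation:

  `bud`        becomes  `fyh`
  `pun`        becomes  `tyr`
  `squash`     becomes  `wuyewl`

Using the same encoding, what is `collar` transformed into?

gsppev

Every letter moves 4 places later in the alphabet, wrapping around z→a.
On collar: c+4=g, o+4=s, l+4=p, l+4=p, a+4=e, r+4=v.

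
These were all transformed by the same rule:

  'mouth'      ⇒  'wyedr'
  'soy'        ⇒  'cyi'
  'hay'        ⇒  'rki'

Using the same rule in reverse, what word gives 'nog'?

dew

Every letter moves 10 places later in the alphabet, wrapping around z→a.
Reversing it on nog: n−10=d, o−10=e, g−10=w.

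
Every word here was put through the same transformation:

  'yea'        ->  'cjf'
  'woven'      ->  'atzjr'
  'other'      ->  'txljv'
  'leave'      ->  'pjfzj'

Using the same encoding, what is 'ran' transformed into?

vfr

The shift depends on letter class: consonant y→c is +4, but vowel e→j is +5. Vowels shift forward by 5 and consonants shift forward by 4.
Applying it to ran: r(cons)+4=v, a(vowel)+5=f, n(cons)+4=r.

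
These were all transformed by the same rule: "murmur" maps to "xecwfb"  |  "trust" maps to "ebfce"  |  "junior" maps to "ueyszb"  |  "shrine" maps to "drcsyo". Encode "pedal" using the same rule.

aookw

Shifts by position in murmur: pos 0: m→x (+11), pos 1: u→e (+10), pos 2: r→c (+11), pos 3: m→w (+10) — repeating every 2. A repeating key of period 2 is used — shifts +11, +10 over and over.
On pedal: p+11=a, e+10=o, d+11=o, a+10=k, l+11=w.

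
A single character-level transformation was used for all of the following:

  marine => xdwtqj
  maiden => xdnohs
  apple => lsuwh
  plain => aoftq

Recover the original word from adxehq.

Shifts by position in marine: pos 0: m→x (+11), pos 1: a→d (+3), pos 2: r→w (+5), pos 3: i→t (+11), pos 4: n→q (+3), pos 5: e→j (+5) — repeating every 3. The shifts repeat in a cycle of length 3: positions 0,1,… shift by +11, +3, +5, then the pattern repeats.
Decoding adxehq: a−11=p, d−3=a, x−5=s, e−11=t, h−3=e, q−5=l.

pastel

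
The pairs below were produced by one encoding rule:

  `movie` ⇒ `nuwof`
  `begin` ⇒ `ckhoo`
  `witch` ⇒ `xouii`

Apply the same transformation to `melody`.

nkmuee

Shifts by position in movie: pos 0: m→n (+1), pos 1: o→u (+6), pos 2: v→w (+1), pos 3: i→o (+6) — repeating every 2. The shifts repeat in a cycle of length 2: positions 0,1,… shift by +1, +6, then the pattern repeats.
For melody: m+1=n, e+6=k, l+1=m, o+6=u, d+1=e, y+6=e.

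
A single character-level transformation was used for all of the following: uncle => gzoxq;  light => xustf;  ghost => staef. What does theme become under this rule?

ftqyq

Each letter is shifted forward by 12 in the alphabet (a Caesar shift of +12).
On theme: t+12=f, h+12=t, e+12=q, m+12=y, e+12=q.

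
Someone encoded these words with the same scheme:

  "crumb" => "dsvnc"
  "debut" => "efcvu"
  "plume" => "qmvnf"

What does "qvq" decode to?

pup

Compare letters: c→d is +1, r→s is +1, u→v is +1 — a constant shift. Each letter is shifted forward by 1 in the alphabet (a Caesar shift of +1).
Undoing it on qvq: q−1=p, v−1=u, q−1=p.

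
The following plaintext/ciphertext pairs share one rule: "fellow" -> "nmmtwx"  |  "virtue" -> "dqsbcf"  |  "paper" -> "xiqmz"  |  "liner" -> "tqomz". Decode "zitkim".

Shifts by position in fellow: pos 0: f→n (+8), pos 1: e→m (+8), pos 2: l→m (+1), pos 3: l→t (+8), pos 4: o→w (+8), pos 5: w→x (+1) — repeating every 3. A repeating key of period 3 is used — shifts +8, +8, +1 over and over.
Decoding zitkim: z−8=r, i−8=a, t−1=s, k−8=c, i−8=a, m−1=l.

rascal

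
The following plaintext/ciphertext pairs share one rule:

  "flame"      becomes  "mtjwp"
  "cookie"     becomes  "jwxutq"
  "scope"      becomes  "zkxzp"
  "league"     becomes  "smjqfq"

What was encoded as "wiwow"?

panel

In flame: f→m is +7, l→t is +8, a→j is +9, m→w is +10 — the shift increases by 1 each position. Each letter shifts forward by (position + 7), i.e. 7, 8, 9, … — the shift grows by one for each successive letter.
Decoding wiwow: w−7=p, i−8=a, w−9=n, o−10=e, w−11=l.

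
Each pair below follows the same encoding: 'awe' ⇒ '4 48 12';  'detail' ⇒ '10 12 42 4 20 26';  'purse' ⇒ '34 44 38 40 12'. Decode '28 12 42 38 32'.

a(#1)→4 and w(#23)→48: differences scale by 2, so n = 2·pos + 2. With a=1..z=26, the number is 2·pos + 2.
Reversing it on 28 12 42 38 32: 28→(28−2)÷2=13=m, 12→(12−2)÷2=5=e, 42→(42−2)÷2=20=t, 38→(38−2)÷2=18=r, 32→(32−2)÷2=15=o.

metro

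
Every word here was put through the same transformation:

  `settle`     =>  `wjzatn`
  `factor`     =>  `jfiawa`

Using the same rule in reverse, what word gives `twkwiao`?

prepare

In settle: s→w is +4, e→j is +5, t→z is +6, t→a is +7 — the shift increases by 1 each position. The shift increases by 1 at each position, starting from +4: 4, 5, 6, ….
Undoing it on twkwiao: t−4=p, w−5=r, k−6=e, w−7=p, i−8=a, a−9=r, o−10=e.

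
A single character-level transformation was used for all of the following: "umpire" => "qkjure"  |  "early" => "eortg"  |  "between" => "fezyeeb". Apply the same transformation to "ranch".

robwd

Treating letters as 0–25, the rule is x ↦ 17x + 14 (mod 26).
Applying it to ranch: r(17)→17·17+14≡17=r; a(0)→17·0+14≡14=o; n(13)→17·13+14≡1=b; c(2)→17·2+14≡22=w; h(7)→17·7+14≡3=d (all mod 26).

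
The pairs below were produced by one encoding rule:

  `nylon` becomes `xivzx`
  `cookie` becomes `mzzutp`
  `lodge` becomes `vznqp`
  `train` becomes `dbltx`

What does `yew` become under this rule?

The shift depends on letter class: consonant n→x is +10, but vowel o→z is +11. Two shifts are in play — +11 for a/e/i/o/u, +10 for every other letter.
Applying it to yew: y(cons)+10=i, e(vowel)+11=p, w(cons)+10=g.

ipg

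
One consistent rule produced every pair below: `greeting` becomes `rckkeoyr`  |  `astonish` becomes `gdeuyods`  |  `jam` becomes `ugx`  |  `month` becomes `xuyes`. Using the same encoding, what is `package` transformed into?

The shift depends on letter class: consonant g→r is +11, but vowel e→k is +6. Vowels shift forward by 6 and consonants shift forward by 11.
Applying it to package: p(cons)+11=a, a(vowel)+6=g, c(cons)+11=n, k(cons)+11=v, a(vowel)+6=g, g(cons)+11=r, e(vowel)+6=k.

agnvgrk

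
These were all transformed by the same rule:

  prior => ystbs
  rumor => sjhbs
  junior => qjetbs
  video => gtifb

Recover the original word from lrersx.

canary

p(15)→y(24) and r(17)→s(18) fit y≡23x+17 (mod 26); the inverse of 23 mod 26 is 17. This is an affine cipher: with a=0,…,z=25, each position x becomes (23x+17) mod 26.
Reversing it on lrersx: l(11)→17·(11−17)≡2=c; r(17)→17·(17−17)≡0=a; e(4)→17·(4−17)≡13=n; r(17)→17·(17−17)≡0=a; s(18)→17·(18−17)≡17=r; x(23)→17·(23−17)≡24=y (all mod 26).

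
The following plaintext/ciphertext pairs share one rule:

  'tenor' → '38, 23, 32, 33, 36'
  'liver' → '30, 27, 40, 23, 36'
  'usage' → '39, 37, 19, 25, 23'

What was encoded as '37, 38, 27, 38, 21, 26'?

The number is (letter's place in the alphabet, a=1) + 18.
Decoding 37, 38, 27, 38, 21, 26: 37→(37−18)÷1=19=s, 38→(38−18)÷1=20=t, 27→(27−18)÷1=9=i, 38→(38−18)÷1=20=t, 21→(21−18)÷1=3=c, 26→(26−18)÷1=8=h.

stitch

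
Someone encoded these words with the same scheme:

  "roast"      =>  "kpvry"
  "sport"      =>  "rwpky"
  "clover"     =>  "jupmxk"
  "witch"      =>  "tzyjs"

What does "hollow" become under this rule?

r(17)→k(10) and o(14)→p(15) fit y≡7x+21 (mod 26); the inverse of 7 mod 26 is 15. This is an affine cipher: with a=0,…,z=25, each position x becomes (7x+21) mod 26.
For hollow: h(7)→7·7+21≡18=s; o(14)→7·14+21≡15=p; l(11)→7·11+21≡20=u; l(11)→7·11+21≡20=u; o(14)→7·14+21≡15=p; w(22)→7·22+21≡19=t (all mod 26).

spuupt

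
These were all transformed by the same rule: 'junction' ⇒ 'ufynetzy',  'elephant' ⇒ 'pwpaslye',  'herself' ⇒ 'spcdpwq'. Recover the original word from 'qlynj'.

Compare letters: j→u is +11, u→f is +11, n→y is +11 — a constant shift. This is a Caesar cipher with shift 11.
Decoding qlynj: q−11=f, l−11=a, y−11=n, n−11=c, j−11=y.

fancy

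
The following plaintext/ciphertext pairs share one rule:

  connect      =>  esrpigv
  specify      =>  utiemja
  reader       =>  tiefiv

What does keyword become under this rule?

Shifts by position in connect: pos 0: c→e (+2), pos 1: o→s (+4), pos 2: n→r (+4), pos 3: n→p (+2), pos 4: e→i (+4), pos 5: c→g (+4) — repeating every 3. The shifts repeat in a cycle of length 3: positions 0,1,… shift by +2, +4, +4, then the pattern repeats.
For keyword: k+2=m, e+4=i, y+4=c, w+2=y, o+4=s, r+4=v, d+2=f.

micysvf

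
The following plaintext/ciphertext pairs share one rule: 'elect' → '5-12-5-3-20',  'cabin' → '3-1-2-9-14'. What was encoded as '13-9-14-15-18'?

Each letter is replaced by its alphabet position (a=1, b=2, …, z=26).
Reversing it on 13-9-14-15-18: 13=m, 9=i, 14=n, 15=o, 18=r.

minor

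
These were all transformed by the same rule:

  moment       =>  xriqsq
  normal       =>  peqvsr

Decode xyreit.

The output letters match the input read backwards, each shifted +4: moment reversed is tnemom. Two steps: reverse the string, then apply a Caesar shift of +4.
Decoding xyreit: shift back: x−4=t, y−4=u, r−4=n, e−4=a, i−4=e, t−4=p → tunaep; then reverse → peanut.

peanut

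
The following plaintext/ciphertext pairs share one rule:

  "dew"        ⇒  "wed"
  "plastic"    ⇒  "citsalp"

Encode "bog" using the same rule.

gob

The output letters match the input read backwards: dew reversed is wed. The word is simply reversed.
On bog: reverse → gob.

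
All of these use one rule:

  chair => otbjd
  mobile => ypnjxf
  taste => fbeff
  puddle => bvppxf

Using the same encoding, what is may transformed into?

ybk

The shift depends on letter class: consonant c→o is +12, but vowel a→b is +1. Two shifts are in play — +1 for a/e/i/o/u, +12 for every other letter.
On may: m(cons)+12=y, a(vowel)+1=b, y(cons)+12=k.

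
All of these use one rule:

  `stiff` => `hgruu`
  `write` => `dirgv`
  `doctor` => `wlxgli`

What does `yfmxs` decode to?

bunch

Each pair mirrors across the alphabet (s↔h, t↔g, i↔r): positions sum to 25. This is the alphabet-reversal cipher (Atbash): a becomes z, b becomes y, etc.
Reversing it on yfmxs: y↔b, f↔u, m↔n, x↔c, s↔h.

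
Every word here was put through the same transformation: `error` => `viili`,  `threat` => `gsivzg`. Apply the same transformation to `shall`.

hszoo

Each pair mirrors across the alphabet (e↔v, r↔i, r↔i): positions sum to 25. Each letter is replaced by its mirror in the alphabet: a↔z, b↔y, c↔x, and so on (the Atbash cipher).
For shall: s↔h, h↔s, a↔z, l↔o, l↔o.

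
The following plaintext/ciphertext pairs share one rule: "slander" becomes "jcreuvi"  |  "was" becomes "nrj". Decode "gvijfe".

Compare letters: s→j is +17, l→c is +17, a→r is +17 — a constant shift. This is a Caesar cipher with shift 17.
Reversing it on gvijfe: g−17=p, v−17=e, i−17=r, j−17=s, f−17=o, e−17=n.

person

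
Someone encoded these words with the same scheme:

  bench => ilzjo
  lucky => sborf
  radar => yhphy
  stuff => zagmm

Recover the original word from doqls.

A repeating key of period 3 is used — shifts +7, +7, +12 over and over.
Undoing it on doqls: d−7=w, o−7=h, q−12=e, l−7=e, s−7=l.

wheel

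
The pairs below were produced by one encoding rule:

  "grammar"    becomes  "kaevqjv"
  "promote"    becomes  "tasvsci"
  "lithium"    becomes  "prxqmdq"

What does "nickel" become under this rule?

rrgtiu

The shifts repeat in a cycle of length 2: positions 0,1,… shift by +4, +9, then the pattern repeats.
For nickel: n+4=r, i+9=r, c+4=g, k+9=t, e+4=i, l+9=u.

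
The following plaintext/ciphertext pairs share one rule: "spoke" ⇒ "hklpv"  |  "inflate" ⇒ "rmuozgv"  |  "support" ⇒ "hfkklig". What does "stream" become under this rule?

hgivzn

Each pair mirrors across the alphabet (s↔h, p↔k, o↔l): positions sum to 25. This is the alphabet-reversal cipher (Atbash): a becomes z, b becomes y, etc.
For stream: s↔h, t↔g, r↔i, e↔v, a↔z, m↔n.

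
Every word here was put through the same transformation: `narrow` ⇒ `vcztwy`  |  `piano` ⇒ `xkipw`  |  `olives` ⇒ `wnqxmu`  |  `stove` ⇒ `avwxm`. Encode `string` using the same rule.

avzkvi

Shifts by position in narrow: pos 0: n→v (+8), pos 1: a→c (+2), pos 2: r→z (+8), pos 3: r→t (+2) — repeating every 2. A repeating key of period 2 is used — shifts +8, +2 over and over.
On string: s+8=a, t+2=v, r+8=z, i+2=k, n+8=v, g+2=i.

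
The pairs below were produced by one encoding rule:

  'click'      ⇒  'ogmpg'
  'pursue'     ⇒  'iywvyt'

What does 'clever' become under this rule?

vizipg

The output letters match the input read backwards, each shifted +4: click reversed is kcilc. Read the word backwards and shift each letter +4.
For clever: reverse → revelc; then shift: r+4=v, e+4=i, v+4=z, e+4=i, l+4=p, c+4=g.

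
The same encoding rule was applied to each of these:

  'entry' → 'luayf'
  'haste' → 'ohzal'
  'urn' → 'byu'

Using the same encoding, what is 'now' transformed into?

uvd

Compare letters: e→l is +7, n→u is +7, t→a is +7 — a constant shift. Each letter is shifted forward by 7 in the alphabet (a Caesar shift of +7).
On now: n+7=u, o+7=v, w+7=d.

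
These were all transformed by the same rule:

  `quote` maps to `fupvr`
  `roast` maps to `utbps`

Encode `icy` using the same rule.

The output letters match the input read backwards, each shifted +1: quote reversed is etouq. The word is reversed, then every letter is shifted forward by 1.
Applying it to icy: reverse → yci; then shift: y+1=z, c+1=d, i+1=j.

zdj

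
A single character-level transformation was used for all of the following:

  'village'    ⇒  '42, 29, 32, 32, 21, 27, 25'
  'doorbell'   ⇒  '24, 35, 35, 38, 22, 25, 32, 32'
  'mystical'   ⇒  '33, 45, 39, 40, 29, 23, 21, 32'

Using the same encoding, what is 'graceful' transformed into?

v is letter #22 and maps to 42: an offset of 20. Each letter is replaced by its alphabet position (a=1..z=26) + 20.
On graceful: g=7→27, r=18→38, a=1→21, c=3→23, e=5→25, f=6→26, u=21→41, l=12→32.

27, 38, 21, 23, 25, 26, 41, 32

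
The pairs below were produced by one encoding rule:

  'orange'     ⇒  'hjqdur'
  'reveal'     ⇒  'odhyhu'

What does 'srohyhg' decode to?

develop

Two steps: reverse the string, then apply a Caesar shift of +3.
Undoing it on srohyhg: shift back: s−3=p, r−3=o, o−3=l, h−3=e, y−3=v, h−3=e, g−3=d → poleved; then reverse → develop.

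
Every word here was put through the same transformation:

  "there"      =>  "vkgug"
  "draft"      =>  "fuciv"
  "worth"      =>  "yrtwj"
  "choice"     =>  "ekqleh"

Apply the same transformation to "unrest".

wqthuw

It's a Vigenère-style cipher with numeric key [2,3]: position i shifts by key[i mod 2].
On unrest: u+2=w, n+3=q, r+2=t, e+3=h, s+2=u, t+3=w.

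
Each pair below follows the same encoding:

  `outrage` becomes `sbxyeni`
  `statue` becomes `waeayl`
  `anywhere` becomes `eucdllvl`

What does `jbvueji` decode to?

furnace

A repeating key of period 2 is used — shifts +4, +7 over and over.
Reversing it on jbvueji: j−4=f, b−7=u, v−4=r, u−7=n, e−4=a, j−7=c, i−4=e.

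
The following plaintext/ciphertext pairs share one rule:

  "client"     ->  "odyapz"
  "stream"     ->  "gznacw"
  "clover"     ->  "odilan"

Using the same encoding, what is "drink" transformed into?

c(2)→o(14) and l(11)→d(3) fit y≡19x+2 (mod 26); the inverse of 19 mod 26 is 11. This is an affine cipher: with a=0,…,z=25, each position x becomes (19x+2) mod 26.
On drink: d(3)→19·3+2≡7=h; r(17)→19·17+2≡13=n; i(8)→19·8+2≡24=y; n(13)→19·13+2≡15=p; k(10)→19·10+2≡10=k (all mod 26).

hnypk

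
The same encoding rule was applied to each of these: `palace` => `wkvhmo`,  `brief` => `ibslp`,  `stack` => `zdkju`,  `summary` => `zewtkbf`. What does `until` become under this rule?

The shifts repeat in a cycle of length 3: positions 0,1,… shift by +7, +10, +10, then the pattern repeats.
Applying it to until: u+7=b, n+10=x, t+10=d, i+7=p, l+10=v.

bxdpv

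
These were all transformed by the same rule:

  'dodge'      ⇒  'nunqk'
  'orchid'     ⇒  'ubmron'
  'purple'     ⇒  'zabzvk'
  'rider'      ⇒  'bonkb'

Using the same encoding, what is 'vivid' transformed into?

The rule splits by letter class: vowels +6, consonants +10.
On vivid: v(cons)+10=f, i(vowel)+6=o, v(cons)+10=f, i(vowel)+6=o, d(cons)+10=n.

fofon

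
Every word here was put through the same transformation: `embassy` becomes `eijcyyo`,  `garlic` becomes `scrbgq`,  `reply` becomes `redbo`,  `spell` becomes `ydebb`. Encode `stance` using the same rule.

e(4)→e(4) and m(12)→i(8) fit y≡7x+2 (mod 26); the inverse of 7 mod 26 is 15. This is an affine cipher: with a=0,…,z=25, each position x becomes (7x+2) mod 26.
On stance: s(18)→7·18+2≡24=y; t(19)→7·19+2≡5=f; a(0)→7·0+2≡2=c; n(13)→7·13+2≡15=p; c(2)→7·2+2≡16=q; e(4)→7·4+2≡4=e (all mod 26).

yfcpqe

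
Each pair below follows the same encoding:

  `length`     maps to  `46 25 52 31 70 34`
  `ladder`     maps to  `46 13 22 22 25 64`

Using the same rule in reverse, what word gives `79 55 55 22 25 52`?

wooden

l(#12)→46 and e(#5)→25: differences scale by 3, so n = 3·pos + 10. The formula is n = 3×(alphabet index, a=1) + 10.
Reversing it on 79 55 55 22 25 52: 79→(79−10)÷3=23=w, 55→(55−10)÷3=15=o, 55→(55−10)÷3=15=o, 22→(22−10)÷3=4=d, 25→(25−10)÷3=5=e, 52→(52−10)÷3=14=n.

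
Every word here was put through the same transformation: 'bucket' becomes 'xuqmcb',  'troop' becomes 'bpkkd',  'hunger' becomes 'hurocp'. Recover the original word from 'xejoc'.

badge

b(1)→x(23) and u(20)→u(20) fit y≡19x+4 (mod 26); the inverse of 19 mod 26 is 11. Treating letters as 0–25, the rule is x ↦ 19x + 4 (mod 26).
Reversing it on xejoc: x(23)→11·(23−4)≡1=b; e(4)→11·(4−4)≡0=a; j(9)→11·(9−4)≡3=d; o(14)→11·(14−4)≡6=g; c(2)→11·(2−4)≡4=e (all mod 26).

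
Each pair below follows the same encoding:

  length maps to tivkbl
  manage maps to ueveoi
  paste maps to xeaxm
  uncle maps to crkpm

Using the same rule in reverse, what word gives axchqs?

studio

Shifts by position in length: pos 0: l→t (+8), pos 1: e→i (+4), pos 2: n→v (+8), pos 3: g→k (+4) — repeating every 2. The shifts repeat in a cycle of length 2: positions 0,1,… shift by +8, +4, then the pattern repeats.
Reversing it on axchqs: a−8=s, x−4=t, c−8=u, h−4=d, q−8=i, s−4=o.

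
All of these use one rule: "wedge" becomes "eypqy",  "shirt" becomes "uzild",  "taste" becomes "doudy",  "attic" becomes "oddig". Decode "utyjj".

spell

This is an affine cipher: with a=0,…,z=25, each position x becomes (9x+14) mod 26.
Reversing it on utyjj: u(20)→3·(20−14)≡18=s; t(19)→3·(19−14)≡15=p; y(24)→3·(24−14)≡4=e; j(9)→3·(9−14)≡11=l; j(9)→3·(9−14)≡11=l (all mod 26).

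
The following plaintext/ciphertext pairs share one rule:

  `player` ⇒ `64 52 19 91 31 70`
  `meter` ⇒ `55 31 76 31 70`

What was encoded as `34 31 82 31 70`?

fever

p(#16)→64 and l(#12)→52: differences scale by 3, so n = 3·pos + 16. The formula is n = 3×(alphabet index, a=1) + 16.
Undoing it on 34 31 82 31 70: 34→(34−16)÷3=6=f, 31→(31−16)÷3=5=e, 82→(82−16)÷3=22=v, 31→(31−16)÷3=5=e, 70→(70−16)÷3=18=r.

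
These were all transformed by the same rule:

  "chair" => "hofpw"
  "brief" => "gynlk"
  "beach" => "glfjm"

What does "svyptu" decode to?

A repeating key of period 2 is used — shifts +5, +7 over and over.
Undoing it on svyptu: s−5=n, v−7=o, y−5=t, p−7=i, t−5=o, u−7=n.

notion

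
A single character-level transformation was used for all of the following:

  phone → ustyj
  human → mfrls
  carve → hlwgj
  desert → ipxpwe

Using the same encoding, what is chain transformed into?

Shifts by position in phone: pos 0: p→u (+5), pos 1: h→s (+11), pos 2: o→t (+5), pos 3: n→y (+11) — repeating every 2. The shifts repeat in a cycle of length 2: positions 0,1,… shift by +5, +11, then the pattern repeats.
On chain: c+5=h, h+11=s, a+5=f, i+11=t, n+5=s.

hsfts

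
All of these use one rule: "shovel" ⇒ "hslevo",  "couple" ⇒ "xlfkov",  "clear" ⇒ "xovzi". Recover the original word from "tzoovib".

gallery

Each pair mirrors across the alphabet (s↔h, h↔s, o↔l): positions sum to 25. Each letter is replaced by its mirror in the alphabet: a↔z, b↔y, c↔x, and so on (the Atbash cipher).
Decoding tzoovib: t↔g, z↔a, o↔l, o↔l, v↔e, i↔r, b↔y.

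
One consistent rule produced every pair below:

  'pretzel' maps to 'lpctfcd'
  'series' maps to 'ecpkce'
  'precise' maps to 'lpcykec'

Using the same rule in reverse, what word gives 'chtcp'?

p(15)→l(11) and r(17)→p(15) fit y≡15x+20 (mod 26); the inverse of 15 mod 26 is 7. This is an affine cipher: with a=0,…,z=25, each position x becomes (15x+20) mod 26.
Undoing it on chtcp: c(2)→7·(2−20)≡4=e; h(7)→7·(7−20)≡13=n; t(19)→7·(19−20)≡19=t; c(2)→7·(2−20)≡4=e; p(15)→7·(15−20)≡17=r (all mod 26).

enter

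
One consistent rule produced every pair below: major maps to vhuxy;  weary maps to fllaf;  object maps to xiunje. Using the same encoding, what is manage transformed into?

vhyjnp

Shifts by position in major: pos 0: m→v (+9), pos 1: a→h (+7), pos 2: j→u (+11), pos 3: o→x (+9), pos 4: r→y (+7) — repeating every 3. The shifts repeat in a cycle of length 3: positions 0,1,… shift by +9, +7, +11, then the pattern repeats.
For manage: m+9=v, a+7=h, n+11=y, a+9=j, g+7=n, e+11=p.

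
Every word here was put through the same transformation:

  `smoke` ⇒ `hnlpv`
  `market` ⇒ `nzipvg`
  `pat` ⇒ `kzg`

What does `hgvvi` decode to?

Letters are reflected about the middle of the alphabet (position → 25−position): Atbash.
Undoing it on hgvvi: h↔s, g↔t, v↔e, v↔e, i↔r.

steer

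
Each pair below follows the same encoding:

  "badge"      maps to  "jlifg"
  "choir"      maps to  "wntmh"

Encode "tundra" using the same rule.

fwiszy

The output letters match the input read backwards, each shifted +5: badge reversed is egdab. Two steps: reverse the string, then apply a Caesar shift of +5.
For tundra: reverse → ardnut; then shift: a+5=f, r+5=w, d+5=i, n+5=s, u+5=z, t+5=y.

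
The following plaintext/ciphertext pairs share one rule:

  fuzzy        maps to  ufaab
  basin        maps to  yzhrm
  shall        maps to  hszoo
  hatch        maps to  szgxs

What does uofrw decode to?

fluid

f(5)→u(20) and u(20)→f(5) fit y≡25x+25 (mod 26); the inverse of 25 mod 26 is 25. Treating letters as 0–25, the rule is x ↦ 25x + 25 (mod 26).
Undoing it on uofrw: u(20)→25·(20−25)≡5=f; o(14)→25·(14−25)≡11=l; f(5)→25·(5−25)≡20=u; r(17)→25·(17−25)≡8=i; w(22)→25·(22−25)≡3=d (all mod 26).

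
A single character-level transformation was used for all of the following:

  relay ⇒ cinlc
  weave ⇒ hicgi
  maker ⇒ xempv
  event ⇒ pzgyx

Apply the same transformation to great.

rvglx

The shifts repeat in a cycle of length 3: positions 0,1,… shift by +11, +4, +2, then the pattern repeats.
On great: g+11=r, r+4=v, e+2=g, a+11=l, t+4=x.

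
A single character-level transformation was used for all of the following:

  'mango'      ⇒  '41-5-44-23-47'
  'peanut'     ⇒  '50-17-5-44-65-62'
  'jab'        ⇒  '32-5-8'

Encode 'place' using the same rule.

50-38-5-11-17

m(#13)→41 and a(#1)→5: differences scale by 3, so n = 3·pos + 2. With a=1..z=26, the number is 3·pos + 2.
Applying it to place: p=16→50, l=12→38, a=1→5, c=3→11, e=5→17.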